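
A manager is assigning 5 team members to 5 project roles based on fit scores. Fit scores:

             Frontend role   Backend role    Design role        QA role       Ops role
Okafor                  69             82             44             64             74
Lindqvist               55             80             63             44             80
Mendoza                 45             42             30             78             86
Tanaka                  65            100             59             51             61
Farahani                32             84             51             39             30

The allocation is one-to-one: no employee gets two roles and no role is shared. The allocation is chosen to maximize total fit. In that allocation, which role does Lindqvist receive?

This is the linear assignment problem.
Optimal: Okafor→Frontend role (69 pts), Lindqvist→Ops role (80 pts), Mendoza→QA role (78 pts), Tanaka→Backend role (100 pts), Farahani→Design role (51 pts) — total 69+80+78+100+51 = 378 pts.
Max-entry greedy (repeatedly take the single best remaining cell) gives 357 pts, worse by 21.
Lindqvist's own top role is Backend role (80 pts), but forcing Lindqvist→Backend role and reassigning the rest optimally gives only 348 pts — worse by 30.

Lindqvist receives Ops role.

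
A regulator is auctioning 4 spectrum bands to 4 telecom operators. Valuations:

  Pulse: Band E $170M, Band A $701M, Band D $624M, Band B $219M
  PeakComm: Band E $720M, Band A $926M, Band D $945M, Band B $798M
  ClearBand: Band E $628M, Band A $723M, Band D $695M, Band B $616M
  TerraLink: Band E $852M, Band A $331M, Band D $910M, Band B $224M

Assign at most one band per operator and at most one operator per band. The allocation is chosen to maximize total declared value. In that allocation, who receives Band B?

ClearBand receives Band B.

Optimal: Pulse→Band A ($701M), PeakComm→Band D ($945M), ClearBand→Band B ($616M), TerraLink→Band E ($852M) — total 701+945+616+852 = $3114M.
Max-entry greedy (repeatedly take the single best remaining cell) gives $2739M, worse by 375.
ClearBand's own top band is Band A ($723M), but forcing ClearBand→Band A and reassigning the rest optimally gives only $2997M — worse by 117.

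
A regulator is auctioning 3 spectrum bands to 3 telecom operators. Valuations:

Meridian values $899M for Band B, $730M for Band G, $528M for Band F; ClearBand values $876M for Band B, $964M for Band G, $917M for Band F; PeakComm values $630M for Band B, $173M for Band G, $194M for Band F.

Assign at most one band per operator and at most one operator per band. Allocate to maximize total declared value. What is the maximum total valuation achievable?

Optimal: Meridian→Band G ($730M), ClearBand→Band F ($917M), PeakComm→Band B ($630M) — total 730+917+630 = $2277M.
Column-greedy (each band in turn goes to its best remaining operator) gives $2057M, worse by 220.
Swapping PeakComm↔ClearBand (PeakComm→Band F $194M, ClearBand→Band B $876M) loses 477.
Every other assignment is strictly worse.

Maximum total: $2277M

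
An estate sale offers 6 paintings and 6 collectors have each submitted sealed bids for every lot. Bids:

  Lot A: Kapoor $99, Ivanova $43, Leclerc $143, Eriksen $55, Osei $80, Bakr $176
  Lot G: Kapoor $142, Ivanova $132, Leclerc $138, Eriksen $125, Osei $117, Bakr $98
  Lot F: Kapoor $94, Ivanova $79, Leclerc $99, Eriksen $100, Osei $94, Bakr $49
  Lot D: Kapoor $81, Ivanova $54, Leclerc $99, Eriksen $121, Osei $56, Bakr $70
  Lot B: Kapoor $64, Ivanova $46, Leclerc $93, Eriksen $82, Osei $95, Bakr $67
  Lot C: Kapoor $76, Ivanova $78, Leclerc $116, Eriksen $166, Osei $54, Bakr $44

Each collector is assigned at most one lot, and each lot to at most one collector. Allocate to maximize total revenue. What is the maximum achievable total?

Optimal: Kapoor→Lot F ($94), Ivanova→Lot G ($132), Leclerc→Lot D ($99), Eriksen→Lot C ($166), Osei→Lot B ($95), Bakr→Lot A ($176) — total 94+132+99+166+95+176 = $762.
Column-greedy (each lot in turn goes to its best remaining collector) gives $690, worse by 72.
Checked against all permutations: $762 is optimal.

Max total: $762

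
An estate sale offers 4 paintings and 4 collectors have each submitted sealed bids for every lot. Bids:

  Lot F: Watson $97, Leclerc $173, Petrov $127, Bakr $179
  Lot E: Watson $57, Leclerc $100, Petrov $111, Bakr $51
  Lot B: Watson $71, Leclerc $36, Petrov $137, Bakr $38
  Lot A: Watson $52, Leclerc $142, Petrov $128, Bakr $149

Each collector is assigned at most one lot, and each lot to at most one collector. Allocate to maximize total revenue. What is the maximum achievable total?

This is a one-to-one assignment (maximum-weight bipartite matching).
Optimal: Watson→Lot E ($57), Leclerc→Lot F ($173), Petrov→Lot B ($137), Bakr→Lot A ($149) — total 57+173+137+149 = $516.
Row-greedy (each collector in turn takes its best remaining lot) gives $427, worse by 89.
Swapping Leclerc↔Watson (Leclerc→Lot E $100, Watson→Lot F $97) loses 33.
Checked against all permutations: $516 is optimal.

Max total: $516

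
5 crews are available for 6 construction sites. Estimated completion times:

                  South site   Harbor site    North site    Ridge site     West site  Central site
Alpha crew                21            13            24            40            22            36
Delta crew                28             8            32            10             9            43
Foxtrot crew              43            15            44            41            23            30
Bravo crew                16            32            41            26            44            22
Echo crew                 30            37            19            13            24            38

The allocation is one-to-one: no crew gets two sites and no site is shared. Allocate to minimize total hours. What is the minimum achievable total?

Minimum total: 77 hours

Optimal: Alpha crew→North site (24 hours), Delta crew→West site (9 hours), Foxtrot crew→Harbor site (15 hours), Bravo crew→South site (16 hours), Echo crew→Ridge site (13 hours) — total 24+9+15+16+13 = 77 hours.
Row-greedy (each crew in turn takes its cheapest remaining site) gives 81 hours, worse by 4.
Next-best assignment: Alpha crew→South site, Delta crew→West site, Foxtrot crew→Harbor site, Bravo crew→Central site, Echo crew→Ridge site = 80 hours.
Swapping Foxtrot crew↔Delta crew (Foxtrot crew→West site 23 hours, Delta crew→Harbor site 8 hours) adds 7.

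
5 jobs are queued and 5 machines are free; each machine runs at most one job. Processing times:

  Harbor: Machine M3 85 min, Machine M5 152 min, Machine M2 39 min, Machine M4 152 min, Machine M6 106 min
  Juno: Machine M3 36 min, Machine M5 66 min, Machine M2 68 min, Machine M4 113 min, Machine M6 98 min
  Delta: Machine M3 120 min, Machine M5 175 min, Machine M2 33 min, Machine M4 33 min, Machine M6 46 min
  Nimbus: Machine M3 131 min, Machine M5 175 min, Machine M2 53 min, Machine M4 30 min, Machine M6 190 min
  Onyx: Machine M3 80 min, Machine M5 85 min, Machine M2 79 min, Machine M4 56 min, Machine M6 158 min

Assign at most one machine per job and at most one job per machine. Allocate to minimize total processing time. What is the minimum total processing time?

Min total: 236 min

Optimal: Harbor→Machine M2 (39 min), Juno→Machine M3 (36 min), Delta→Machine M6 (46 min), Nimbus→Machine M4 (30 min), Onyx→Machine M5 (85 min) — total 39+36+46+30+85 = 236 min.
Column-greedy (each machine in turn goes to its cheapest remaining job) gives 290 min, worse by 54.
Swapping Delta↔Nimbus (Delta→Machine M4 33 min, Nimbus→Machine M6 190 min) adds 147.
Every other assignment is strictly worse.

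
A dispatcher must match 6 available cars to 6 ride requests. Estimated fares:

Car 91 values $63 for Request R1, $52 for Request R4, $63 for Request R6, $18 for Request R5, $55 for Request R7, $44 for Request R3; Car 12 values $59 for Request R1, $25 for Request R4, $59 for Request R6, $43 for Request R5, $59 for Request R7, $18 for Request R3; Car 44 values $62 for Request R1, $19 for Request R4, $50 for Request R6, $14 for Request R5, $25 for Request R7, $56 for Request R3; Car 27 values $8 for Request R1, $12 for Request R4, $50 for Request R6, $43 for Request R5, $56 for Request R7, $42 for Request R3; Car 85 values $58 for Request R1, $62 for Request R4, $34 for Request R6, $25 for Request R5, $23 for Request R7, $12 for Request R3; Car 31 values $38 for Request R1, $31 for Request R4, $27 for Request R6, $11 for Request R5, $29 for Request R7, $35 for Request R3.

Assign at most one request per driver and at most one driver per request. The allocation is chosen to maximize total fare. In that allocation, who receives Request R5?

Car 27 receives Request R5.

This is the linear assignment problem.
Optimal: Car 91→Request R6 ($63), Car 12→Request R7 ($59), Car 44→Request R1 ($62), Car 27→Request R5 ($43), Car 85→Request R4 ($62), Car 31→Request R3 ($35) — total 63+59+62+43+62+35 = $324.
Row-greedy (each driver in turn takes its best remaining request) gives $307, worse by 17.
Swapping Car 44↔Car 91 (Car 44→Request R6 $50, Car 91→Request R1 $63) loses 12.
Every other assignment is strictly worse.
Car 27's own top request is Request R7 ($56), but forcing Car 27→Request R7 and reassigning the rest optimally gives only $321 — worse by 3.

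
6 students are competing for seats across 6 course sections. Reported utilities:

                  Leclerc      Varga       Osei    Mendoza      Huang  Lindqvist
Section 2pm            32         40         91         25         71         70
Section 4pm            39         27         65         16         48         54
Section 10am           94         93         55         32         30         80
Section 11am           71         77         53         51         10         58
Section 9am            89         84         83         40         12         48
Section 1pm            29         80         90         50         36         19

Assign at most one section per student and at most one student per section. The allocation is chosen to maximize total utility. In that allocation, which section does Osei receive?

Osei receives Section 1pm.

Optimal: Leclerc→Section 9am (89 points), Varga→Section 10am (93 points), Osei→Section 1pm (90 points), Mendoza→Section 11am (51 points), Huang→Section 2pm (71 points), Lindqvist→Section 4pm (54 points) — total 89+93+90+51+71+54 = 448 points.
Next-best assignment: Leclerc→Section 10am, Varga→Section 9am, Osei→Section 1pm, Mendoza→Section 11am, Huang→Section 2pm, Lindqvist→Section 4pm = 444 points.
Every other assignment is strictly worse.
Osei's own top section is Section 2pm (91 points), but forcing Osei→Section 2pm and reassigning the rest optimally gives only 439 points — worse by 9.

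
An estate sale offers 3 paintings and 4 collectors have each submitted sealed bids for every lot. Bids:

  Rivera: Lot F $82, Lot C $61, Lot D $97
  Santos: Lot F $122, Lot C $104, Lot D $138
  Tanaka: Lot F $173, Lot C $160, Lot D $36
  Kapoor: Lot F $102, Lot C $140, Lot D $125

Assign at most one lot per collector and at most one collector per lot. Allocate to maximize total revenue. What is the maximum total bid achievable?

Optimal: Tanaka→Lot F ($173), Kapoor→Lot C ($140), Santos→Lot D ($138) — total 173+140+138 = $451.
Row-greedy (each collector in turn takes its best remaining lot) gives $379, worse by 72.
Next-best assignment: Tanaka→Lot F, Kapoor→Lot C, Rivera→Lot D = $410.
Checked against all permutations: $451 is optimal.

Maximum total: $451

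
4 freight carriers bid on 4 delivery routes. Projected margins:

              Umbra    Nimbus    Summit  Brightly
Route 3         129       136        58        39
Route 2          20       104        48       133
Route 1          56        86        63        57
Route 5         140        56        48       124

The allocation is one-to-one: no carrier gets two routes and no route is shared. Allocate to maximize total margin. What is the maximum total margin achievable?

Maximum total: $472k

Optimal: Umbra→Route 5 ($140k), Nimbus→Route 3 ($136k), Summit→Route 1 ($63k), Brightly→Route 2 ($133k) — total 140+136+63+133 = $472k.
Swapping Summit↔Brightly (Summit→Route 2 $48k, Brightly→Route 1 $57k) loses 91.
Checked against all permutations: $472k is optimal.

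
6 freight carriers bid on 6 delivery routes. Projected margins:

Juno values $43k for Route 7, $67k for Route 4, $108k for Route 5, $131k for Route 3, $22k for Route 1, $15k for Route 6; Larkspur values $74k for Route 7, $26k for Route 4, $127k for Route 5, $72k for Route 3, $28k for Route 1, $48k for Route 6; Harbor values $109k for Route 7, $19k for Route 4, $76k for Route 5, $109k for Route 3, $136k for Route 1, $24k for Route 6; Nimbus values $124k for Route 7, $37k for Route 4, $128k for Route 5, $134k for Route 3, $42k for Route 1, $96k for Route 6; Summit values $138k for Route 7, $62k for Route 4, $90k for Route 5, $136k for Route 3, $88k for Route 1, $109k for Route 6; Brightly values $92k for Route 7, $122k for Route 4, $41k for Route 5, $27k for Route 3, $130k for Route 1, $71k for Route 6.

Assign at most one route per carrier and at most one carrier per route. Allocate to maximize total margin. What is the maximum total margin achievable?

Optimal: Juno→Route 3 ($131k), Larkspur→Route 5 ($127k), Harbor→Route 1 ($136k), Nimbus→Route 6 ($96k), Summit→Route 7 ($138k), Brightly→Route 4 ($122k) — total 131+127+136+96+138+122 = $750k.
Next-best assignment: Juno→Route 3, Larkspur→Route 5, Harbor→Route 1, Nimbus→Route 7, Summit→Route 6, Brightly→Route 4 = $749k.

Max total: $750k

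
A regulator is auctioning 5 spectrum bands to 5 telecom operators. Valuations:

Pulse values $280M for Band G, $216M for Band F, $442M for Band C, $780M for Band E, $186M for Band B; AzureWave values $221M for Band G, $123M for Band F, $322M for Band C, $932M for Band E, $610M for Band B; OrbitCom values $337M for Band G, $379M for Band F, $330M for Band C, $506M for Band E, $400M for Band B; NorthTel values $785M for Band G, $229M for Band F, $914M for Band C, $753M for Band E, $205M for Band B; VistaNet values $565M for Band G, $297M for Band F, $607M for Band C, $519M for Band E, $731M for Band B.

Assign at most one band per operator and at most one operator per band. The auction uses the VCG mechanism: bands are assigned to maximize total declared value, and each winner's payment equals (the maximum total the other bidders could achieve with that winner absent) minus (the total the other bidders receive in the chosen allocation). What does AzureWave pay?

Efficient allocation: Pulse→Band C ($442M), AzureWave→Band E ($932M), OrbitCom→Band F ($379M), NorthTel→Band G ($785M), VistaNet→Band B ($731M); total welfare W = $3269M.
AzureWave receives Band E at value $932M, so the others get W − 932 = $2337M.
Without AzureWave: best allocation of the remaining 4 bidders over all 5 bands is Pulse→Band E ($780M), OrbitCom→Band F ($379M), NorthTel→Band C ($914M), VistaNet→Band B ($731M), total $2804M.
VCG payment = (others' best without AzureWave) − (others' welfare with AzureWave) = 2804 − 2337 = $467M.

AzureWave pays $467M.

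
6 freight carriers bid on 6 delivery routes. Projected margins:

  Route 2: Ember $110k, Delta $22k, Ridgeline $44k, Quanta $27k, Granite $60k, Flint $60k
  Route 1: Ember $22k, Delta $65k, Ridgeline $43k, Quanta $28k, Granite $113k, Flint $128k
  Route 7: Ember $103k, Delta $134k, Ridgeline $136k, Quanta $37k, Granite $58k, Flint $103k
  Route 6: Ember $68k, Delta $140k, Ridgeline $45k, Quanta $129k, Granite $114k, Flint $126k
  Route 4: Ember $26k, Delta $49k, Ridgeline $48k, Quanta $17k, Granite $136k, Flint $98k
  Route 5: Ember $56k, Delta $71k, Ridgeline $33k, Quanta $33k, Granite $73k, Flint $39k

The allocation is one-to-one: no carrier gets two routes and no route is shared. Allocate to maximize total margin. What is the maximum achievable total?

Max total: $710k

Optimal: Ember→Route 2 ($110k), Delta→Route 5 ($71k), Ridgeline→Route 7 ($136k), Quanta→Route 6 ($129k), Granite→Route 4 ($136k), Flint→Route 1 ($128k) — total 110+71+136+129+136+128 = $710k.
Row-greedy (each carrier in turn takes its best remaining route) gives $683k, worse by 27.
Swapping Granite↔Ember (Granite→Route 2 $60k, Ember→Route 4 $26k) loses 160.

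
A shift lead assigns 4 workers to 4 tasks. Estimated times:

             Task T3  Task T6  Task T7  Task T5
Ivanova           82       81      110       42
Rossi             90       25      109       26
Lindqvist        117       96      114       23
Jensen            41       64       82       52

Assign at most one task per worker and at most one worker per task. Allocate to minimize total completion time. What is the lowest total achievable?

This is a one-to-one assignment (minimum-cost bipartite matching).
Optimal: Ivanova→Task T7 (110 min), Rossi→Task T6 (25 min), Lindqvist→Task T5 (23 min), Jensen→Task T3 (41 min) — total 110+25+23+41 = 199 min.
Row-greedy (each worker in turn takes its cheapest remaining task) gives 222 min, worse by 23.
Next-best assignment: Ivanova→Task T3, Rossi→Task T6, Lindqvist→Task T5, Jensen→Task T7 = 212 min.

Minimum total: 199 min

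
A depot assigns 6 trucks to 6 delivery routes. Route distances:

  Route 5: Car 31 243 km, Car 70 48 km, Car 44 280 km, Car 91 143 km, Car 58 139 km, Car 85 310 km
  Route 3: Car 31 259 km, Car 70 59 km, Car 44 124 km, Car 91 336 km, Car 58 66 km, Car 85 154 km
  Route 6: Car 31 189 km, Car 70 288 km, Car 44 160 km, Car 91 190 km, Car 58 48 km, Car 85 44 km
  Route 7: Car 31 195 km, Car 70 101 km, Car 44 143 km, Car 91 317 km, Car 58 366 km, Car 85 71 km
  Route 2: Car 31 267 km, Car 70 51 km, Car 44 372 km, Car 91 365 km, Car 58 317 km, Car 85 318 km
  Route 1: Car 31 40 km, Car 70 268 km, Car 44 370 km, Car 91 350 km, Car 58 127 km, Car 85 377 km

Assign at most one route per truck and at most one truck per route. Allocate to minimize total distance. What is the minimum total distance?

Minimum total: 477 km

This is the linear assignment problem.
Optimal: Car 31→Route 1 (40 km), Car 70→Route 2 (51 km), Car 44→Route 3 (124 km), Car 91→Route 5 (143 km), Car 58→Route 6 (48 km), Car 85→Route 7 (71 km) — total 40+51+124+143+48+71 = 477 km.
Row-greedy (each truck in turn takes its cheapest remaining route) gives 790 km, worse by 313.
Swapping Car 91↔Car 31 (Car 91→Route 1 350 km, Car 31→Route 5 243 km) adds 410.
No other one-to-one assignment undercuts 477 km.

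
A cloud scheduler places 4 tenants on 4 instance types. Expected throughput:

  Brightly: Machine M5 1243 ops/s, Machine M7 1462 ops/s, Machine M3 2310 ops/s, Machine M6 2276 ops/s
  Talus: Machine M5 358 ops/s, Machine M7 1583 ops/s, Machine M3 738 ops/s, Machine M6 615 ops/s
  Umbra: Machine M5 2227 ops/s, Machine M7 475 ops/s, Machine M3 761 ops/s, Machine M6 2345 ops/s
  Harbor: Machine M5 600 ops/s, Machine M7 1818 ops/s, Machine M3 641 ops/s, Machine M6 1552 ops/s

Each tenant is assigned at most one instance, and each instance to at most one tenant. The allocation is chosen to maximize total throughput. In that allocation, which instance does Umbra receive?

Optimal: Brightly→Machine M3 (2310 ops/s), Talus→Machine M7 (1583 ops/s), Umbra→Machine M5 (2227 ops/s), Harbor→Machine M6 (1552 ops/s) — total 2310+1583+2227+1552 = 7672 ops/s.
Row-greedy (each tenant in turn takes its best remaining instance) gives 6838 ops/s, worse by 834.
Next-best assignment: Brightly→Machine M6, Talus→Machine M3, Umbra→Machine M5, Harbor→Machine M7 = 7059 ops/s.
Swapping Harbor↔Talus (Harbor→Machine M7 1818 ops/s, Talus→Machine M6 615 ops/s) loses 702.
Umbra's own top instance is Machine M6 (2345 ops/s), but forcing Umbra→Machine M6 and reassigning the rest optimally gives only 6838 ops/s — worse by 834.

Umbra receives Machine M5.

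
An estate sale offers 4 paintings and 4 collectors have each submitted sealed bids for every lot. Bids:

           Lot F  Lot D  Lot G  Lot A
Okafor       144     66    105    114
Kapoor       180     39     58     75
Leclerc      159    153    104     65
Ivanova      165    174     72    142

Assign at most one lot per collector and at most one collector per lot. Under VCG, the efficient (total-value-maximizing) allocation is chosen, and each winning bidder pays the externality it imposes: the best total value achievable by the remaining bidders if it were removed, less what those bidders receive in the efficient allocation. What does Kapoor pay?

Efficient allocation: Okafor→Lot G ($105), Kapoor→Lot F ($180), Leclerc→Lot D ($153), Ivanova→Lot A ($142); total welfare W = $580.
Kapoor receives Lot F at value $180, so the others get W − 180 = $400.
Without Kapoor: best allocation of the remaining 3 bidders over all 4 lots is Okafor→Lot A ($114), Leclerc→Lot F ($159), Ivanova→Lot D ($174), total $447.
VCG payment = (others' best without Kapoor) − (others' welfare with Kapoor) = 447 − 400 = $47.

Kapoor pays $47.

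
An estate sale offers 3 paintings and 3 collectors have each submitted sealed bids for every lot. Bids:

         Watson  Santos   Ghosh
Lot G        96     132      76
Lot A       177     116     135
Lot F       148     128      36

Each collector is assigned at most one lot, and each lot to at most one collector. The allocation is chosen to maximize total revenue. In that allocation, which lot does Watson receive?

Watson receives Lot F.

Optimal: Watson→Lot F ($148), Santos→Lot G ($132), Ghosh→Lot A ($135) — total 148+132+135 = $415.
Row-greedy (each collector in turn takes its best remaining lot) gives $345, worse by 70.
Checked against all permutations: $415 is optimal.
Watson's own top lot is Lot A ($177), but forcing Watson→Lot A and reassigning the rest optimally gives only $381 — worse by 34.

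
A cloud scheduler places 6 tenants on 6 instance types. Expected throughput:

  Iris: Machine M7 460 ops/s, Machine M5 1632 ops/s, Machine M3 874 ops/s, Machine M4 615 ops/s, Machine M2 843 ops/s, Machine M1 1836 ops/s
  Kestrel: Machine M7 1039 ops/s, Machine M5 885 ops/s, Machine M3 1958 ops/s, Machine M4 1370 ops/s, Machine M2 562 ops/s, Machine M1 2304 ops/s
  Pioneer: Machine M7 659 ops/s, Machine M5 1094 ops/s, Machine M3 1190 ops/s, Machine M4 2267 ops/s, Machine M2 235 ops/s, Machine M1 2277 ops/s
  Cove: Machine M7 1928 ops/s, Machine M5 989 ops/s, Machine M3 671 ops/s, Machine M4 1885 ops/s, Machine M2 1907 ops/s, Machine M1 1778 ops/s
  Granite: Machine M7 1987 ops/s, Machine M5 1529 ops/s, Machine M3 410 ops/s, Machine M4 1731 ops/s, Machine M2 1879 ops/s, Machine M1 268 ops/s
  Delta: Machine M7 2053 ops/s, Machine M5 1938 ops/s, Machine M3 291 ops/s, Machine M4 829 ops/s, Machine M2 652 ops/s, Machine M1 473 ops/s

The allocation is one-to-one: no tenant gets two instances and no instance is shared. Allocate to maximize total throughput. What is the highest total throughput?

Maximum total: 11893 ops/s

Treat this as an assignment problem: match each tenant to one instance.
Optimal: Iris→Machine M1 (1836 ops/s), Kestrel→Machine M3 (1958 ops/s), Pioneer→Machine M4 (2267 ops/s), Cove→Machine M2 (1907 ops/s), Granite→Machine M7 (1987 ops/s), Delta→Machine M5 (1938 ops/s) — total 1836+1958+2267+1907+1987+1938 = 11893 ops/s.
Column-greedy (each instance in turn goes to its best remaining tenant) gives 10085 ops/s, worse by 1808.
Next-best assignment: Iris→Machine M1, Kestrel→Machine M3, Pioneer→Machine M4, Cove→Machine M7, Granite→Machine M2, Delta→Machine M5 = 11806 ops/s.
No other one-to-one assignment exceeds 11893 ops/s.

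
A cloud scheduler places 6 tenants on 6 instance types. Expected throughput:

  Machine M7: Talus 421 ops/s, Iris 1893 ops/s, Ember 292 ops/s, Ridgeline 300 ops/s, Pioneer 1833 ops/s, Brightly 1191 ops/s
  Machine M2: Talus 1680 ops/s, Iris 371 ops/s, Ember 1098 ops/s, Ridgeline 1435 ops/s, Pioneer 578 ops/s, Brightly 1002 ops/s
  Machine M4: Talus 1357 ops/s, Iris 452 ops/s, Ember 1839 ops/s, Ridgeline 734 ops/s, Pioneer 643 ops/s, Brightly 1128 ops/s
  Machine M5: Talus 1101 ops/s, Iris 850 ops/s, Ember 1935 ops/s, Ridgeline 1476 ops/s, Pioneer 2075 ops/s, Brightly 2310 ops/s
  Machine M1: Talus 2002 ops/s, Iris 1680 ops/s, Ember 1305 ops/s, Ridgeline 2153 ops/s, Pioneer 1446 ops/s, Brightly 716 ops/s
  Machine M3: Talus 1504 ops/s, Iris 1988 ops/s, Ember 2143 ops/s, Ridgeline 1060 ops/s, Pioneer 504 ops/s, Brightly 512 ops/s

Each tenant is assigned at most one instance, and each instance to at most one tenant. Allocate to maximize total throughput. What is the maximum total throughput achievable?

Optimal: Talus→Machine M2 (1680 ops/s), Iris→Machine M3 (1988 ops/s), Ember→Machine M4 (1839 ops/s), Ridgeline→Machine M1 (2153 ops/s), Pioneer→Machine M7 (1833 ops/s), Brightly→Machine M5 (2310 ops/s) — total 1680+1988+1839+2153+1833+2310 = 11803 ops/s.
Every other assignment is strictly worse.

Maximum total: 11803 ops/s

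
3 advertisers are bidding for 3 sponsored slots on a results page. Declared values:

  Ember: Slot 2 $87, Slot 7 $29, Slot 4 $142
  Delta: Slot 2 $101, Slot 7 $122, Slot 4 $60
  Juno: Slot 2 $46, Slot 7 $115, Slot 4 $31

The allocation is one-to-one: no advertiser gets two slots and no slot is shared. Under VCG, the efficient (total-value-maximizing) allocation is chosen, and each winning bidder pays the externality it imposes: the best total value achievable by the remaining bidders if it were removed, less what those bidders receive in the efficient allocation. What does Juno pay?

Efficient allocation: Ember→Slot 4 ($142), Delta→Slot 2 ($101), Juno→Slot 7 ($115); total welfare W = $358.
Juno receives Slot 7 at value $115, so the others get W − 115 = $243.
Without Juno: best allocation of the remaining 2 bidders over all 3 slots is Ember→Slot 4 ($142), Delta→Slot 7 ($122), total $264.
VCG payment = (others' best without Juno) − (others' welfare with Juno) = 264 − 243 = $21.

Juno pays $21.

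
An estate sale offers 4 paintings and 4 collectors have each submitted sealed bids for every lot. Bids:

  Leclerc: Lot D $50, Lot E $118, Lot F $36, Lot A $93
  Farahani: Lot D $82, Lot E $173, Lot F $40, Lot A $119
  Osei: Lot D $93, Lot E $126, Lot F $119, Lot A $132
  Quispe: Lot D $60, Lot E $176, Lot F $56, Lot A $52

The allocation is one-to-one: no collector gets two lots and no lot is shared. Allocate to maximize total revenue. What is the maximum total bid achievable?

Optimal: Leclerc→Lot A ($93), Farahani→Lot D ($82), Osei→Lot F ($119), Quispe→Lot E ($176) — total 93+82+119+176 = $470.
Max-entry greedy (repeatedly take the single best remaining cell) gives $426, worse by 44.
Next-best assignment: Leclerc→Lot D, Farahani→Lot A, Osei→Lot F, Quispe→Lot E = $464.

Maximum total: $470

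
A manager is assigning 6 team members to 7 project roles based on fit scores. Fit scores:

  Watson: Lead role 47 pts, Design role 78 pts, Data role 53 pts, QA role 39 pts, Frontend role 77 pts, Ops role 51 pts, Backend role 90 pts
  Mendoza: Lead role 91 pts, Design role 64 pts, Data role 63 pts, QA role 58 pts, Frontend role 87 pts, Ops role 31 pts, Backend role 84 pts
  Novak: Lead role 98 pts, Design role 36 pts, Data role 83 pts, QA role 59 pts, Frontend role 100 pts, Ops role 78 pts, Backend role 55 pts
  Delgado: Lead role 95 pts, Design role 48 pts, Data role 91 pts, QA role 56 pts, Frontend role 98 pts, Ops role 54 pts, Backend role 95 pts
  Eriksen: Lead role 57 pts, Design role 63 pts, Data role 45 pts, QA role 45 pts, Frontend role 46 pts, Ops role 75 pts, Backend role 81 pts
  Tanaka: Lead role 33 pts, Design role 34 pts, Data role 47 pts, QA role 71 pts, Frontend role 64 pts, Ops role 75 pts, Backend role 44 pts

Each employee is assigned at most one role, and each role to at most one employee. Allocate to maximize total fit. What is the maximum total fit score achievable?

Optimal: Watson→Backend role (90 pts), Mendoza→Lead role (91 pts), Novak→Frontend role (100 pts), Delgado→Data role (91 pts), Eriksen→Ops role (75 pts), Tanaka→QA role (71 pts) — total 90+91+100+91+75+71 = 518 pts.
Max-entry greedy (repeatedly take the single best remaining cell) gives 495 pts, worse by 23.
No other one-to-one assignment exceeds 518 pts.

Max total: 518 pts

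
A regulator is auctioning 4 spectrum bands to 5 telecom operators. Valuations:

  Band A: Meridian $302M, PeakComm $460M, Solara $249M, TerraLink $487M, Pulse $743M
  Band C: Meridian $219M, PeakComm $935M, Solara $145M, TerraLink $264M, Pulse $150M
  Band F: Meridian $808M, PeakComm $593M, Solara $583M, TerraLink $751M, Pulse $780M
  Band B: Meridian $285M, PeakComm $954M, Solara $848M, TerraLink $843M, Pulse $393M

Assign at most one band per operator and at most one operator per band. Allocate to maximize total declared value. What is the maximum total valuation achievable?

Optimal: Pulse→Band A ($743M), PeakComm→Band C ($935M), Meridian→Band F ($808M), Solara→Band B ($848M) — total 743+935+808+848 = $3334M.
Max-entry greedy (repeatedly take the single best remaining cell) gives $2769M, worse by 565.
No other one-to-one assignment exceeds $3334M.

Max total: $3334M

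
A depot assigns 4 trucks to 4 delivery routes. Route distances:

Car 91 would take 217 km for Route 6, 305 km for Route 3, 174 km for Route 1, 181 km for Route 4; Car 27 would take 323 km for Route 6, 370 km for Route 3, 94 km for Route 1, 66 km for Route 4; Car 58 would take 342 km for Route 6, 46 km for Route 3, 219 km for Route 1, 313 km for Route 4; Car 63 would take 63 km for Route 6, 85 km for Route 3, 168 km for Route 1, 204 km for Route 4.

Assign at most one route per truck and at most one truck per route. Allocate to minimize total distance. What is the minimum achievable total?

Min total: 349 km

Optimal: Car 91→Route 1 (174 km), Car 27→Route 4 (66 km), Car 58→Route 3 (46 km), Car 63→Route 6 (63 km) — total 174+66+46+63 = 349 km.
Column-greedy (each route in turn goes to its cheapest remaining truck) gives 384 km, worse by 35.
Next-best assignment: Car 91→Route 4, Car 27→Route 1, Car 58→Route 3, Car 63→Route 6 = 384 km.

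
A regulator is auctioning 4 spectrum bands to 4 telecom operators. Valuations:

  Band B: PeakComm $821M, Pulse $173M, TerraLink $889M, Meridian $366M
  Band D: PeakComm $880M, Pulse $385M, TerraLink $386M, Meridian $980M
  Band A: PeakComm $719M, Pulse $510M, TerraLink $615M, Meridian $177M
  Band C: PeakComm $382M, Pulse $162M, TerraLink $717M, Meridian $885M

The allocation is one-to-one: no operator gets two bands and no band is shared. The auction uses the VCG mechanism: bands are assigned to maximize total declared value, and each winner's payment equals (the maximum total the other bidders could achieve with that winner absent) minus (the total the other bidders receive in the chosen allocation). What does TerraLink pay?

Efficient allocation: PeakComm→Band D ($880M), Pulse→Band A ($510M), TerraLink→Band B ($889M), Meridian→Band C ($885M); total welfare W = $3164M.
TerraLink receives Band B at value $889M, so the others get W − 889 = $2275M.
Without TerraLink: best allocation of the remaining 3 bidders over all 4 bands is PeakComm→Band B ($821M), Pulse→Band A ($510M), Meridian→Band D ($980M), total $2311M.
VCG payment = (others' best without TerraLink) − (others' welfare with TerraLink) = 2311 − 2275 = $36M.

TerraLink pays $36M.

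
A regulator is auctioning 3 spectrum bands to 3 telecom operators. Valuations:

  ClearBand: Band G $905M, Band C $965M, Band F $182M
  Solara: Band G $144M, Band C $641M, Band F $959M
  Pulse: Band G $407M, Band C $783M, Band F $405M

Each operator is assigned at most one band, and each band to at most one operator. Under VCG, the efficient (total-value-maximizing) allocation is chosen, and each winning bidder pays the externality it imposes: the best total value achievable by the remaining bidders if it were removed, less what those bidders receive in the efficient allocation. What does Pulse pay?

Efficient allocation: ClearBand→Band G ($905M), Solara→Band F ($959M), Pulse→Band C ($783M); total welfare W = $2647M.
Pulse receives Band C at value $783M, so the others get W − 783 = $1864M.
Without Pulse: best allocation of the remaining 2 bidders over all 3 bands is ClearBand→Band C ($965M), Solara→Band F ($959M), total $1924M.
VCG payment = (others' best without Pulse) − (others' welfare with Pulse) = 1924 − 1864 = $60M.

Pulse pays $60M.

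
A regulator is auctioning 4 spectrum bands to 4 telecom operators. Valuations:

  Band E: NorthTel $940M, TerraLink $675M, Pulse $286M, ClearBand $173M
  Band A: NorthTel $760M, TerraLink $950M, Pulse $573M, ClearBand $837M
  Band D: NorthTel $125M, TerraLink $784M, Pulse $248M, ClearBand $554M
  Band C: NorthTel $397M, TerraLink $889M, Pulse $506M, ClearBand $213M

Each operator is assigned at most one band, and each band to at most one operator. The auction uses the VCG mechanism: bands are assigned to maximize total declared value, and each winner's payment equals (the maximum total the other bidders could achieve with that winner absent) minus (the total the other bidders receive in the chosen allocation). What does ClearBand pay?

Efficient allocation: NorthTel→Band E ($940M), TerraLink→Band D ($784M), Pulse→Band C ($506M), ClearBand→Band A ($837M); total welfare W = $3067M.
ClearBand receives Band A at value $837M, so the others get W − 837 = $2230M.
Without ClearBand: best allocation of the remaining 3 bidders over all 4 bands is NorthTel→Band E ($940M), TerraLink→Band C ($889M), Pulse→Band A ($573M), total $2402M.
VCG payment = (others' best without ClearBand) − (others' welfare with ClearBand) = 2402 − 2230 = $172M.

ClearBand pays $172M.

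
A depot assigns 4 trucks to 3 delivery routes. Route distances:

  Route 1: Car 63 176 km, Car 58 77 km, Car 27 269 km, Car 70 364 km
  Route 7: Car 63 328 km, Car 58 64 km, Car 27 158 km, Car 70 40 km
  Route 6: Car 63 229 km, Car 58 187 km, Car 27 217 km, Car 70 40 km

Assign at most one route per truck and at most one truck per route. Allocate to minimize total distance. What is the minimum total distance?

This is the linear assignment problem.
Optimal: Car 58→Route 1 (77 km), Car 27→Route 7 (158 km), Car 70→Route 6 (40 km) — total 77+158+40 = 275 km.
Column-greedy (each route in turn goes to its cheapest remaining truck) gives 334 km, worse by 59.

Minimum total: 275 km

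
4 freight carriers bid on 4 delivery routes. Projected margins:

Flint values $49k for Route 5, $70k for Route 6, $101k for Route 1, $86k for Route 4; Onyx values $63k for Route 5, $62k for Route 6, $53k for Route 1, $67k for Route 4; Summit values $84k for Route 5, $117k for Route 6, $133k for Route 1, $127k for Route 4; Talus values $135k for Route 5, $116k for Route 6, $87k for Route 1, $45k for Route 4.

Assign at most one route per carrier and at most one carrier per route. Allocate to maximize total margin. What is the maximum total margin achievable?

Max total: $425k

This is the linear assignment problem.
Optimal: Flint→Route 1 ($101k), Onyx→Route 6 ($62k), Summit→Route 4 ($127k), Talus→Route 5 ($135k) — total 101+62+127+135 = $425k.
Row-greedy (each carrier in turn takes its best remaining route) gives $420k, worse by 5.
Every other assignment is strictly worse.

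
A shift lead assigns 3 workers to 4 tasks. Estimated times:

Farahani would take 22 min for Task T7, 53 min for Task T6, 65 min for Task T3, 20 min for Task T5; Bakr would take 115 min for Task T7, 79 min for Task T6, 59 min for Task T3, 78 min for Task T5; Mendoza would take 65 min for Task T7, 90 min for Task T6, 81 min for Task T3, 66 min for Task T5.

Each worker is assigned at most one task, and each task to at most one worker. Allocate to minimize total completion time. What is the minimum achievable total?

Optimal: Farahani→Task T5 (20 min), Bakr→Task T3 (59 min), Mendoza→Task T7 (65 min) — total 20+59+65 = 144 min.
Column-greedy (each task in turn goes to its cheapest remaining worker) gives 182 min, worse by 38.

Minimum total: 144 min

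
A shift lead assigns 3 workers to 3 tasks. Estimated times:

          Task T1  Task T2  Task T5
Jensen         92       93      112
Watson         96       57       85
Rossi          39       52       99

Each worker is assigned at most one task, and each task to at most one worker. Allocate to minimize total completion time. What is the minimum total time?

This is the linear assignment problem.
Optimal: Jensen→Task T5 (112 min), Watson→Task T2 (57 min), Rossi→Task T1 (39 min) — total 112+57+39 = 208 min.
Row-greedy (each worker in turn takes its cheapest remaining task) gives 248 min, worse by 40.

Minimum total: 208 min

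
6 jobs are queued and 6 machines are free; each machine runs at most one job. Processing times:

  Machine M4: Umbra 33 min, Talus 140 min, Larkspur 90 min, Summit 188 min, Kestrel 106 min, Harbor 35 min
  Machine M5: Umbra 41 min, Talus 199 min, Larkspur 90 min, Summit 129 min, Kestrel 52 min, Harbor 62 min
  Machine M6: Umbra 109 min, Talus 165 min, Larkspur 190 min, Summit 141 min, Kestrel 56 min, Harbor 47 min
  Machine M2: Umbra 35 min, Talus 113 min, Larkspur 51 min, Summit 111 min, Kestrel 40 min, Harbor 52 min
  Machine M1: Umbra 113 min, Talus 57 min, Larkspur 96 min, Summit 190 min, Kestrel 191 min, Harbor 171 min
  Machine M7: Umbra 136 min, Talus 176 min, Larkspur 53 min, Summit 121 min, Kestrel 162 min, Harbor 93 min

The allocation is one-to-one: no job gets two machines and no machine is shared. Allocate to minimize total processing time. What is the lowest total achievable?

Min total: 353 min

Optimal: Umbra→Machine M4 (33 min), Talus→Machine M1 (57 min), Larkspur→Machine M7 (53 min), Summit→Machine M2 (111 min), Kestrel→Machine M5 (52 min), Harbor→Machine M6 (47 min) — total 33+57+53+111+52+47 = 353 min.
Row-greedy (each job in turn takes its cheapest remaining machine) gives 361 min, worse by 8.
Swapping Talus↔Kestrel (Talus→Machine M5 199 min, Kestrel→Machine M1 191 min) adds 281.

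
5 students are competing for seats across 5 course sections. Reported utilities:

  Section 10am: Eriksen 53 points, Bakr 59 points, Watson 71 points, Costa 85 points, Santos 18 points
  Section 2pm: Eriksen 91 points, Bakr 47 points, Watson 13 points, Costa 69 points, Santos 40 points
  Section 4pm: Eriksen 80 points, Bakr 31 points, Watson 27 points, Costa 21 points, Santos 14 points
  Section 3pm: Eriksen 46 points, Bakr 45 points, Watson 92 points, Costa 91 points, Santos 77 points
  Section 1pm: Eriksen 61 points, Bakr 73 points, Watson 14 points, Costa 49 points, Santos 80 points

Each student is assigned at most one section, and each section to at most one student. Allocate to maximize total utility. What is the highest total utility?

Maximum total: 384 points

Treat this as an assignment problem: match each student to one section.
Optimal: Eriksen→Section 4pm (80 points), Bakr→Section 2pm (47 points), Watson→Section 3pm (92 points), Costa→Section 10am (85 points), Santos→Section 1pm (80 points) — total 80+47+92+85+80 = 384 points.
Row-greedy (each student in turn takes its best remaining section) gives 355 points, worse by 29.
Swapping Eriksen↔Santos (Eriksen→Section 1pm 61 points, Santos→Section 4pm 14 points) loses 85.
Checked against all permutations: 384 points is optimal.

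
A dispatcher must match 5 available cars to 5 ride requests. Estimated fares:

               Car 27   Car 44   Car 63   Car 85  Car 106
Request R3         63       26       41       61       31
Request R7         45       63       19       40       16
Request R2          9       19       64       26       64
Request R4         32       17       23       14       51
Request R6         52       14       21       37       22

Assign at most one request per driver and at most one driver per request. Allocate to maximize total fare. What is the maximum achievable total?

Maximum total: $291

Optimal: Car 27→Request R6 ($52), Car 44→Request R7 ($63), Car 63→Request R2 ($64), Car 85→Request R3 ($61), Car 106→Request R4 ($51) — total 52+63+64+61+51 = $291.
Max-entry greedy (repeatedly take the single best remaining cell) gives $278, worse by 13.
Next-best assignment: Car 27→Request R3, Car 44→Request R7, Car 63→Request R2, Car 85→Request R6, Car 106→Request R4 = $278.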